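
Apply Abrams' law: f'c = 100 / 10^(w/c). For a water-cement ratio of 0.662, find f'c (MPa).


f'c = 100 / 10^0.662
= 100 / 4.592
= 21.78 MPa

21.78


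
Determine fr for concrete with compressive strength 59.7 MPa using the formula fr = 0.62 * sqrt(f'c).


fr = 0.62 * sqrt(59.7)
= 4.79 MPa

4.79


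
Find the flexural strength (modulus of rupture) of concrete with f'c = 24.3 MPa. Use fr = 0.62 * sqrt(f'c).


fr = 0.62 * sqrt(24.3)
= 3.056 MPa

3.056


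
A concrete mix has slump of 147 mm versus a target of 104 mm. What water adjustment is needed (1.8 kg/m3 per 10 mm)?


Difference = 104 - 147 = -43 mm
Water adjustment = -43 * 1.8 / 10 = -7.7 kg/m3

-7.7


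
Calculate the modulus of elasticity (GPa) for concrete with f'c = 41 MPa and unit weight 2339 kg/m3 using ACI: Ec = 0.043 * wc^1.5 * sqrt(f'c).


Ec = 0.043 * 2339^1.5 * sqrt(41) / 1000
= 31.15 GPa

31.15


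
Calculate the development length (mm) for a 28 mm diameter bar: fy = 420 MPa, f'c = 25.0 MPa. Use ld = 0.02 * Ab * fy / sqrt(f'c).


Ab = pi * 28^2 / 4 = 615.752 mm2
ld = 0.02 * 615.752 * 420 / sqrt(25.0)
= 1034.5 mm

1034.5


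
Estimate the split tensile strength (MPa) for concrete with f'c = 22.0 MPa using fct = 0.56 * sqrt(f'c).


fct = 0.56 * sqrt(22.0)
= 0.56 * 4.69
= 2.627 MPa

2.627


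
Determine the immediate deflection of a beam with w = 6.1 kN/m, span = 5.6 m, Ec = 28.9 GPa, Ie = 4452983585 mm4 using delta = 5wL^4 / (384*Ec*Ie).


Convert: L = 5.6 m = 5600 mm, Ec = 28.9 GPa = 28900 MPa
delta = 5 * 6.1 * 5600^4 / (384 * 28900 * 4452983585)
= 0.61 mm

0.61


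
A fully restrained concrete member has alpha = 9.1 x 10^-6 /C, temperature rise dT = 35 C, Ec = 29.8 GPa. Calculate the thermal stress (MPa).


sigma = alpha * dT * Ec
= 9.1e-6 * 35 * 29.8 * 1000
= 9.491 MPa

9.491


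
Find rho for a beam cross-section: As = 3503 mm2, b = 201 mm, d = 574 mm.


rho = As / (b * d)
= 3503 / (201 * 574)
= 0.0304

0.0304


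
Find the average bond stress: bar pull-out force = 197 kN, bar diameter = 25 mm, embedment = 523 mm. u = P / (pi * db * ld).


u = P / (pi * db * ld)
= 197 * 1000 / (pi * 25 * 523)
= 4.796 MPa

4.796


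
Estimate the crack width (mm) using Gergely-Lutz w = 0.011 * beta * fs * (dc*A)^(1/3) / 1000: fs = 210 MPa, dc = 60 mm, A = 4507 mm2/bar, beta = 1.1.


w = 0.011 * beta * fs * (dc * A)^(1/3) / 1000
= 0.011 * 1.1 * 210 * (60 * 4507)^(1/3) / 1000
= 0.164 mm

0.164


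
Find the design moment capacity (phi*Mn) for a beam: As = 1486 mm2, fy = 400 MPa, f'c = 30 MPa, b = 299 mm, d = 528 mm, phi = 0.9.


a = As * fy / (0.85 * f'c * b)
= 1486 * 400 / (0.85 * 30 * 299)
= 77.9592 mm
Mn = As * fy * (d - a/2) / 10^6
= 290.6737 kN-m
phi*Mn = 0.9 * 290.6737 = 261.61 kN-m

261.61


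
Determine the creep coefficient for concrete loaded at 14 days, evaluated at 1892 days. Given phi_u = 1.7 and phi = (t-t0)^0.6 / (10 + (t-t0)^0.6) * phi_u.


dt = 1892 - 14 = 1878
phi = 1878^0.6 / (10 + 1878^0.6) * 1.7
= 1.533

1.533


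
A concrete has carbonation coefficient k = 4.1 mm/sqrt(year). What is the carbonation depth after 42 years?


depth = k * sqrt(t)
= 4.1 * sqrt(42)
= 26.57 mm

26.57


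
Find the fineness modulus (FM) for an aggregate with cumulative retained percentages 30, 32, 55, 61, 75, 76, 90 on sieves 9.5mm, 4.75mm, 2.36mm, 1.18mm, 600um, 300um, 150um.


FM = sum(cumulative % retained) / 100
= 419 / 100
= 4.19

4.19


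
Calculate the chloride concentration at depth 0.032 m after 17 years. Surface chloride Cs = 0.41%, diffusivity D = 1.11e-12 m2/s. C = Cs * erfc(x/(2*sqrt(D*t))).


t_seconds = 17 * 365.25 * 24 * 3600 = 536479200.0 s
arg = 0.032 / (2 * sqrt(1.11e-12 * 536479200.0))
= 0.6557
erfc(0.6557) = 0.3538
C = 0.41 * 0.3538 = 0.1451%

0.1451


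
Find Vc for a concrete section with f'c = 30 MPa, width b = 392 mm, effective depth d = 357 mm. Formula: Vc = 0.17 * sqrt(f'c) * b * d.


Vc = 0.17 * sqrt(30) * 392 * 357 / 1000
= 130.31 kN

130.31


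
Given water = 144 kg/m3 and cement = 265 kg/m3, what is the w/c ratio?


w/c = water / cement
w/c = 144 / 265 = 0.543

0.543


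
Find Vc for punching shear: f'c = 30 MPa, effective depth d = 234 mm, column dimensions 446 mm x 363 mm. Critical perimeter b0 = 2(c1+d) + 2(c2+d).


b0 = 2*(446 + 234) + 2*(363 + 234) = 2554 mm
Vc = 0.33 * sqrt(30) * 2554 * 234 / 1000
= 1080.22 kN

1080.22


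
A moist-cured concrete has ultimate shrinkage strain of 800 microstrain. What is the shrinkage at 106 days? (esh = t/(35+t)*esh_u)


esh(106) = 106 / (35 + 106) * 800
= 106 / 141 * 800
= 601.4 microstrain

601.4


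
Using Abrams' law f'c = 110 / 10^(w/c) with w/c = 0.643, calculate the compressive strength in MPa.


f'c = 110 / 10^0.643
= 110 / 4.395
= 25.03 MPa

25.03


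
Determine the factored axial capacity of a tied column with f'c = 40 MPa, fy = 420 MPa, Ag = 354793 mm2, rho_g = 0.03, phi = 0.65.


Ast = rho * Ag = 0.03 * 354793 = 10643.79 mm2
phi*Pn = 0.65 * 0.80 * (0.85 * 40 * (354793 - 10643.79) + 420 * 10643.79) / 1000
= 8409.16 kN

8409.16


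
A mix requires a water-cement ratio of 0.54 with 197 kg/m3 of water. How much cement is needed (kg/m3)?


Cement = water / (w/c)
= 197 / 0.54
= 364.8 kg/m3

364.8


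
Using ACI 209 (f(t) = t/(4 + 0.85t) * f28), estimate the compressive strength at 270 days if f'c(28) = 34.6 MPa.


f(270) = 270 / (4 + 0.85 * 270) * 34.6
= 270 / 233.5 * 34.6
= 40.01 MPa

40.01


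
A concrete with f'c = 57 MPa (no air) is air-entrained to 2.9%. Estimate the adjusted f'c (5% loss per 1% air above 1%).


Strength loss = (2.9 - 1) * 5 = 9.5%
f'c = 57 * (1 - 9.5/100)
= 51.59 MPa

51.59


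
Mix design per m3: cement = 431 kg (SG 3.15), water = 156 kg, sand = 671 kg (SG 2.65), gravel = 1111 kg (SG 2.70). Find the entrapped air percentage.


Vol cement = 431 / (3.15 * 1000) = 0.136825 m3
Vol water = 156 / 1000 = 0.156 m3
Vol sand = 671 / (2.65 * 1000) = 0.253208 m3
Vol gravel = 1111 / (2.70 * 1000) = 0.411481 m3
Total solid + water volume = 0.957514 m3
Air = (1 - 0.957514) * 100 = 4.25%

4.25


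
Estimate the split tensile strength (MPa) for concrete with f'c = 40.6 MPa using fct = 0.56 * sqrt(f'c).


fct = 0.56 * sqrt(40.6)
= 0.56 * 6.372
= 3.568 MPa

3.568


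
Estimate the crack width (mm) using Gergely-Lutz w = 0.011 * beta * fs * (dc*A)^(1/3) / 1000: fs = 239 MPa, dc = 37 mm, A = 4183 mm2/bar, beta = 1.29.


w = 0.011 * beta * fs * (dc * A)^(1/3) / 1000
= 0.011 * 1.29 * 239 * (37 * 4183)^(1/3) / 1000
= 0.182 mm

0.182


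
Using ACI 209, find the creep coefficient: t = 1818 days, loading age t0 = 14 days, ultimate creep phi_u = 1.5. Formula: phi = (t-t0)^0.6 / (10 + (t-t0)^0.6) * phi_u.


dt = 1818 - 14 = 1804
phi = 1804^0.6 / (10 + 1804^0.6) * 1.5
= 1.35

1.35


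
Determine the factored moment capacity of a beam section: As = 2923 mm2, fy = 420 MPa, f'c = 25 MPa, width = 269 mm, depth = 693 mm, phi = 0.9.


a = As * fy / (0.85 * f'c * b)
= 2923 * 420 / (0.85 * 25 * 269)
= 214.7667 mm
Mn = As * fy * (d - a/2) / 10^6
= 718.9382 kN-m
phi*Mn = 0.9 * 718.9382 = 647.04 kN-m

647.04


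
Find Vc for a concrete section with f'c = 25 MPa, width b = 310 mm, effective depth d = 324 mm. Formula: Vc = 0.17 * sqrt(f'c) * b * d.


Vc = 0.17 * sqrt(25) * 310 * 324 / 1000
= 85.37 kN

85.37


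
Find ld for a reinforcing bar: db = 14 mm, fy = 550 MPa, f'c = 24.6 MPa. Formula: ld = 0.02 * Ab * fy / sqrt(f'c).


Ab = pi * 14^2 / 4 = 153.938 mm2
ld = 0.02 * 153.938 * 550 / sqrt(24.6)
= 341.4 mm

341.4


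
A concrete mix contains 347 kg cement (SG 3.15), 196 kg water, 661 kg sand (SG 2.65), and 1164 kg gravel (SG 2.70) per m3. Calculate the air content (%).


Vol cement = 347 / (3.15 * 1000) = 0.110159 m3
Vol water = 196 / 1000 = 0.196 m3
Vol sand = 661 / (2.65 * 1000) = 0.249434 m3
Vol gravel = 1164 / (2.70 * 1000) = 0.431111 m3
Total solid + water volume = 0.986704 m3
Air = (1 - 0.986704) * 100 = 1.33%

1.33


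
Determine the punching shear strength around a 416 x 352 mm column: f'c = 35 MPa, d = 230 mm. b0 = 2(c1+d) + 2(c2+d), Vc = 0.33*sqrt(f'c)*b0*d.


b0 = 2*(416 + 230) + 2*(352 + 230) = 2456 mm
Vc = 0.33 * sqrt(35) * 2456 * 230 / 1000
= 1102.82 kN

1102.82


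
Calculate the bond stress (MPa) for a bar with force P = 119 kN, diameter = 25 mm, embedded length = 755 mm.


u = P / (pi * db * ld)
= 119 * 1000 / (pi * 25 * 755)
= 2.007 MPa

2.007


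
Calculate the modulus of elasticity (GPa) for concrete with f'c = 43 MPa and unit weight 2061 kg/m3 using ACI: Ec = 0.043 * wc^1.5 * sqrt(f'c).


Ec = 0.043 * 2061^1.5 * sqrt(43) / 1000
= 26.38 GPa

26.38


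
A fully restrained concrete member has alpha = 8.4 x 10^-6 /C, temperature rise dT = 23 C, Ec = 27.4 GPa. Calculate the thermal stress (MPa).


sigma = alpha * dT * Ec
= 8.4e-6 * 23 * 27.4 * 1000
= 5.294 MPa

5.294


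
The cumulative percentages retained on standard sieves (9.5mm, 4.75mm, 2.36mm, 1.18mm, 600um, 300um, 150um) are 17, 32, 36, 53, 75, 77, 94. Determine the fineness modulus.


FM = sum(cumulative % retained) / 100
= 384 / 100
= 3.84

3.84


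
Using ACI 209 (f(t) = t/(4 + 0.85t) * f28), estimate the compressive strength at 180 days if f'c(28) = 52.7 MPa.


f(180) = 180 / (4 + 0.85 * 180) * 52.7
= 180 / 157.0 * 52.7
= 60.42 MPa

60.42


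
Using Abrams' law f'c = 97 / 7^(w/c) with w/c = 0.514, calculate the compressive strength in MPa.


f'c = 97 / 7^0.514
= 97 / 2.719
= 35.68 MPa

35.68


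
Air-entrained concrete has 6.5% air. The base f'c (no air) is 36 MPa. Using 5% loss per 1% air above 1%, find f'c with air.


Strength loss = (6.5 - 1) * 5 = 27.5%
f'c = 36 * (1 - 27.5/100)
= 26.1 MPa

26.1


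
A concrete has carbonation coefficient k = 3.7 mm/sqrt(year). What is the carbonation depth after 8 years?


depth = k * sqrt(t)
= 3.7 * sqrt(8)
= 10.47 mm

10.47


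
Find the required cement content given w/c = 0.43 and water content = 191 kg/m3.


Cement = water / (w/c)
= 191 / 0.43
= 444.2 kg/m3

444.2


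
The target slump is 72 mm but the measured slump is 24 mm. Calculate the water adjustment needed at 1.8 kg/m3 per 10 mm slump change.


Difference = 72 - 24 = 48 mm
Water adjustment = 48 * 1.8 / 10 = 8.6 kg/m3

8.6


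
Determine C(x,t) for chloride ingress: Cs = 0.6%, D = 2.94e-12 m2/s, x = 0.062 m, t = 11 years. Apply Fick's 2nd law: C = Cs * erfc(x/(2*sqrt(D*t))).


t_seconds = 11 * 365.25 * 24 * 3600 = 347133600.0 s
arg = 0.062 / (2 * sqrt(2.94e-12 * 347133600.0))
= 0.9704
erfc(0.9704) = 0.17
C = 0.6 * 0.17 = 0.102%

0.102


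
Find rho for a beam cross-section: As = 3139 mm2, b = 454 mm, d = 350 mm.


rho = As / (b * d)
= 3139 / (454 * 350)
= 0.0198

0.0198


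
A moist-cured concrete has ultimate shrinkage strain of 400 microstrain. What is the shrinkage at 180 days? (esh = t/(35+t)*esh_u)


esh(180) = 180 / (35 + 180) * 400
= 180 / 215 * 400
= 334.9 microstrain

334.9


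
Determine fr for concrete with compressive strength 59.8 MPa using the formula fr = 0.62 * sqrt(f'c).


fr = 0.62 * sqrt(59.8)
= 4.794 MPa

4.794


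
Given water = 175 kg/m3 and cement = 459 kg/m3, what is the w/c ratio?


w/c = water / cement
w/c = 175 / 459 = 0.381

0.381


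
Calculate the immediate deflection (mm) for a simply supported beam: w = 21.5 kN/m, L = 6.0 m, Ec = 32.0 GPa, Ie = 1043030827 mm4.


Convert: L = 6.0 m = 6000 mm, Ec = 32.0 GPa = 32000 MPa
delta = 5 * 21.5 * 6000^4 / (384 * 32000 * 1043030827)
= 10.87 mm

10.87


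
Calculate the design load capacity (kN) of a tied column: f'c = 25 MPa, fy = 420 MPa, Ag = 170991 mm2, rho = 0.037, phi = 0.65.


Ast = rho * Ag = 0.037 * 170991 = 6326.667 mm2
phi*Pn = 0.65 * 0.80 * (0.85 * 25 * (170991 - 6326.667) + 420 * 6326.667) / 1000
= 3201.28 kN

3201.28


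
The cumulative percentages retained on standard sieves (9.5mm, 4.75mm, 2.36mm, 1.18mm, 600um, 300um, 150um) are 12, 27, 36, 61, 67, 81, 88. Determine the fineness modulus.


FM = sum(cumulative % retained) / 100
= 372 / 100
= 3.72

3.72


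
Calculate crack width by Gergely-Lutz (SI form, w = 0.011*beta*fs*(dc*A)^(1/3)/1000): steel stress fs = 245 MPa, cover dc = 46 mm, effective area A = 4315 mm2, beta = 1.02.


w = 0.011 * beta * fs * (dc * A)^(1/3) / 1000
= 0.011 * 1.02 * 245 * (46 * 4315)^(1/3) / 1000
= 0.16 mm

0.16


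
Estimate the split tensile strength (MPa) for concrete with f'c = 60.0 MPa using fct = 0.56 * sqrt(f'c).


fct = 0.56 * sqrt(60.0)
= 0.56 * 7.746
= 4.338 MPa

4.338


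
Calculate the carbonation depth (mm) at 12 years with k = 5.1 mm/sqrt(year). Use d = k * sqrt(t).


depth = k * sqrt(t)
= 5.1 * sqrt(12)
= 17.67 mm

17.67


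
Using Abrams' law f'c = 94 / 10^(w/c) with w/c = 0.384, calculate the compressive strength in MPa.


f'c = 94 / 10^0.384
= 94 / 2.421
= 38.83 MPa

38.83


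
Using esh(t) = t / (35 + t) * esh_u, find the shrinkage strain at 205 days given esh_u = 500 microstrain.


esh(205) = 205 / (35 + 205) * 500
= 205 / 240 * 500
= 427.1 microstrain

427.1


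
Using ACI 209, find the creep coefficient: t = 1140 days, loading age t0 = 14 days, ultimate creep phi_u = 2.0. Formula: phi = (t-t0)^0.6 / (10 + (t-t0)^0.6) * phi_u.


dt = 1140 - 14 = 1126
phi = 1126^0.6 / (10 + 1126^0.6) * 2.0
= 1.743

1.743


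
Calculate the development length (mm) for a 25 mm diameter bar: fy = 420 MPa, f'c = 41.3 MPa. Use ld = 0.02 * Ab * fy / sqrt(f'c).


Ab = pi * 25^2 / 4 = 490.874 mm2
ld = 0.02 * 490.874 * 420 / sqrt(41.3)
= 641.6 mm

641.6


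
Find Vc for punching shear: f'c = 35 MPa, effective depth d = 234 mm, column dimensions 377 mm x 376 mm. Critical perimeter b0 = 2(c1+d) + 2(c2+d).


b0 = 2*(377 + 234) + 2*(376 + 234) = 2442 mm
Vc = 0.33 * sqrt(35) * 2442 * 234 / 1000
= 1115.6 kN

1115.6


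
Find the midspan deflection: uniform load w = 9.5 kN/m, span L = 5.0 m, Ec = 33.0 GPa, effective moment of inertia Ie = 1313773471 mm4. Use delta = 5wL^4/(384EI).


Convert: L = 5.0 m = 5000 mm, Ec = 33.0 GPa = 33000 MPa
delta = 5 * 9.5 * 5000^4 / (384 * 33000 * 1313773471)
= 1.78 mm

1.78


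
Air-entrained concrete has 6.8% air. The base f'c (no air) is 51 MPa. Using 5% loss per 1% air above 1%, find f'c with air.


Strength loss = (6.8 - 1) * 5 = 29.0%
f'c = 51 * (1 - 29.0/100)
= 36.21 MPa

36.21


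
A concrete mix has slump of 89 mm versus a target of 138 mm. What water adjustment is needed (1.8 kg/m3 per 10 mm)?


Difference = 138 - 89 = 49 mm
Water adjustment = 49 * 1.8 / 10 = 8.8 kg/m3

8.8


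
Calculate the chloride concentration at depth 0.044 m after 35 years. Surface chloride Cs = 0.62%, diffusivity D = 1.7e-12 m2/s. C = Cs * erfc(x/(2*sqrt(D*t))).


t_seconds = 35 * 365.25 * 24 * 3600 = 1104516000.0 s
arg = 0.044 / (2 * sqrt(1.7e-12 * 1104516000.0))
= 0.5077
erfc(0.5077) = 0.4728
C = 0.62 * 0.4728 = 0.2931%

0.2931


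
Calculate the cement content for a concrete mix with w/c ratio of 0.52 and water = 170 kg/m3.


Cement = water / (w/c)
= 170 / 0.52
= 326.9 kg/m3

326.9


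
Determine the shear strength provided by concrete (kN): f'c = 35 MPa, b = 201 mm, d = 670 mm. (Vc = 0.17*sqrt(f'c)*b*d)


Vc = 0.17 * sqrt(35) * 201 * 670 / 1000
= 135.44 kN

135.44


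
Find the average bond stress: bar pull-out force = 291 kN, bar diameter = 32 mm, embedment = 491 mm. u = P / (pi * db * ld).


u = P / (pi * db * ld)
= 291 * 1000 / (pi * 32 * 491)
= 5.895 MPa

5.895


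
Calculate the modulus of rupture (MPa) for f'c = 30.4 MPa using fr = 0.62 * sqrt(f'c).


fr = 0.62 * sqrt(30.4)
= 3.418 MPa

3.418


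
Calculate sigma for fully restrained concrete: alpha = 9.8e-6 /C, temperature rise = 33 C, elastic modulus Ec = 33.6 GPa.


sigma = alpha * dT * Ec
= 9.8e-6 * 33 * 33.6 * 1000
= 10.866 MPa

10.866


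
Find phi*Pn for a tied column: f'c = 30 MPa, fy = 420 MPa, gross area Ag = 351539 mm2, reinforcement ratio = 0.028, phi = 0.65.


Ast = rho * Ag = 0.028 * 351539 = 9843.092 mm2
phi*Pn = 0.65 * 0.80 * (0.85 * 30 * (351539 - 9843.092) + 420 * 9843.092) / 1000
= 6680.62 kN

6680.62


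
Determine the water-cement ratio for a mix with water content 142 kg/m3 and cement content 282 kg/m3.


w/c = water / cement
w/c = 142 / 282 = 0.504

0.504


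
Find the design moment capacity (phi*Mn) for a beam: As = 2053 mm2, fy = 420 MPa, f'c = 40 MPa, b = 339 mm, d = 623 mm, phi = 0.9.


a = As * fy / (0.85 * f'c * b)
= 2053 * 420 / (0.85 * 40 * 339)
= 74.81 mm
Mn = As * fy * (d - a/2) / 10^6
= 504.9351 kN-m
phi*Mn = 0.9 * 504.9351 = 454.44 kN-m

454.44


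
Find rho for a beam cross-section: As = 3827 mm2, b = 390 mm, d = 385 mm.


rho = As / (b * d)
= 3827 / (390 * 385)
= 0.0255

0.0255


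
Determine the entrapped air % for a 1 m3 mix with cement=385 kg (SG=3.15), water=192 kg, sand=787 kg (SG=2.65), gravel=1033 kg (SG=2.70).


Vol cement = 385 / (3.15 * 1000) = 0.122222 m3
Vol water = 192 / 1000 = 0.192 m3
Vol sand = 787 / (2.65 * 1000) = 0.296981 m3
Vol gravel = 1033 / (2.70 * 1000) = 0.382593 m3
Total solid + water volume = 0.993796 m3
Air = (1 - 0.993796) * 100 = 0.62%

0.62


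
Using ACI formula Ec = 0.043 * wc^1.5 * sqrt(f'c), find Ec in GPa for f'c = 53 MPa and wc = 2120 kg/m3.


Ec = 0.043 * 2120^1.5 * sqrt(53) / 1000
= 30.56 GPa

30.56


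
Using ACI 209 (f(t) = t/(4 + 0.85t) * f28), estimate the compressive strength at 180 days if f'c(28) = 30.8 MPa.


f(180) = 180 / (4 + 0.85 * 180) * 30.8
= 180 / 157.0 * 30.8
= 35.31 MPa

35.31


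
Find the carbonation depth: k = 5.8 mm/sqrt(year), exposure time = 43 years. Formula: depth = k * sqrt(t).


depth = k * sqrt(t)
= 5.8 * sqrt(43)
= 38.03 mm

38.03


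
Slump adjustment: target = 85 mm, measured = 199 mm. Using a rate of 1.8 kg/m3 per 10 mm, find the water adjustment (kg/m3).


Difference = 85 - 199 = -114 mm
Water adjustment = -114 * 1.8 / 10 = -20.5 kg/m3

-20.5


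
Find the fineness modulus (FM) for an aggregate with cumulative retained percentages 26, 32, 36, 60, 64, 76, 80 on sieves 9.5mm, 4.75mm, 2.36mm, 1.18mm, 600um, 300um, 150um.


FM = sum(cumulative % retained) / 100
= 374 / 100
= 3.74

3.74


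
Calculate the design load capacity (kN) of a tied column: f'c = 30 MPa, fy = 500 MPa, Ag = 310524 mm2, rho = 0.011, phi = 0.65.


Ast = rho * Ag = 0.011 * 310524 = 3415.764 mm2
phi*Pn = 0.65 * 0.80 * (0.85 * 30 * (310524 - 3415.764) + 500 * 3415.764) / 1000
= 4960.35 kN

4960.35


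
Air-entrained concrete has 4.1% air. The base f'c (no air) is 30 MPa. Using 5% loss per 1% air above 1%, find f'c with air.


Strength loss = (4.1 - 1) * 5 = 15.5%
f'c = 30 * (1 - 15.5/100)
= 25.35 MPa

25.35


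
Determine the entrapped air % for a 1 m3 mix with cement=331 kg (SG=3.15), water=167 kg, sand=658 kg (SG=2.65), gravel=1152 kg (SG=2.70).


Vol cement = 331 / (3.15 * 1000) = 0.105079 m3
Vol water = 167 / 1000 = 0.167 m3
Vol sand = 658 / (2.65 * 1000) = 0.248302 m3
Vol gravel = 1152 / (2.70 * 1000) = 0.426667 m3
Total solid + water volume = 0.947048 m3
Air = (1 - 0.947048) * 100 = 5.3%

5.3


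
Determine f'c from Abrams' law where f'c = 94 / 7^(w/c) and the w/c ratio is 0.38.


f'c = 94 / 7^0.38
= 94 / 2.095
= 44.87 MPa

44.87


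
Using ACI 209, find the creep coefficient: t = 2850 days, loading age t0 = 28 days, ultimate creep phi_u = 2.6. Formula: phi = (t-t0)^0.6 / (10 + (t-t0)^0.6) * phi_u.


dt = 2850 - 28 = 2822
phi = 2822^0.6 / (10 + 2822^0.6) * 2.6
= 2.396

2.396


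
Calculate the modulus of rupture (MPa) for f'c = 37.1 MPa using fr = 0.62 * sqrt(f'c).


fr = 0.62 * sqrt(37.1)
= 3.776 MPa

3.776


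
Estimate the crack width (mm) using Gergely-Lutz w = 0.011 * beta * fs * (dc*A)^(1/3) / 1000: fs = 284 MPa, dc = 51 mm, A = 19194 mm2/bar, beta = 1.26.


w = 0.011 * beta * fs * (dc * A)^(1/3) / 1000
= 0.011 * 1.26 * 284 * (51 * 19194)^(1/3) / 1000
= 0.391 mm

0.391


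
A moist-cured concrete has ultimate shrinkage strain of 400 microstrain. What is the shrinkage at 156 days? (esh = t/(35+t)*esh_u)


esh(156) = 156 / (35 + 156) * 400
= 156 / 191 * 400
= 326.7 microstrain

326.7


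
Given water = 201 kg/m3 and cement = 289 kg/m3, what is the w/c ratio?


w/c = water / cement
w/c = 201 / 289 = 0.696

0.696


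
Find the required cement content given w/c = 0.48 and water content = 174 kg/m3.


Cement = water / (w/c)
= 174 / 0.48
= 362.5 kg/m3

362.5


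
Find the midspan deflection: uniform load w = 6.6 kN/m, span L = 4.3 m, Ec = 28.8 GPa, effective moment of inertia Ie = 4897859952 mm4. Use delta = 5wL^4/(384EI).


Convert: L = 4.3 m = 4300 mm, Ec = 28.8 GPa = 28800 MPa
delta = 5 * 6.6 * 4300^4 / (384 * 28800 * 4897859952)
= 0.21 mm

0.21


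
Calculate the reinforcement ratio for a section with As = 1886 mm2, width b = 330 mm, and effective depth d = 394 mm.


rho = As / (b * d)
= 1886 / (330 * 394)
= 0.0145

0.0145


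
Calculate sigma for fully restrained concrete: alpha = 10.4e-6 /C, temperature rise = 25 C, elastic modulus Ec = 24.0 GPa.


sigma = alpha * dT * Ec
= 10.4e-6 * 25 * 24.0 * 1000
= 6.24 MPa

6.24


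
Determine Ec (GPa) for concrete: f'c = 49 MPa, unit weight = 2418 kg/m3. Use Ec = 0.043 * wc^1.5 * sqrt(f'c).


Ec = 0.043 * 2418^1.5 * sqrt(49) / 1000
= 35.79 GPa

35.79


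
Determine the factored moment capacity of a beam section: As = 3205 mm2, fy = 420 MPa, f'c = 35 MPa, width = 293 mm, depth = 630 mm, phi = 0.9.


a = As * fy / (0.85 * f'c * b)
= 3205 * 420 / (0.85 * 35 * 293)
= 154.4268 mm
Mn = As * fy * (d - a/2) / 10^6
= 744.106 kN-m
phi*Mn = 0.9 * 744.106 = 669.7 kN-m

669.7


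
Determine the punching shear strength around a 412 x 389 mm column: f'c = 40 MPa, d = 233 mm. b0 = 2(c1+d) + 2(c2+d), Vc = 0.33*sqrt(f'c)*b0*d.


b0 = 2*(412 + 233) + 2*(389 + 233) = 2534 mm
Vc = 0.33 * sqrt(40) * 2534 * 233 / 1000
= 1232.27 kN

1232.27


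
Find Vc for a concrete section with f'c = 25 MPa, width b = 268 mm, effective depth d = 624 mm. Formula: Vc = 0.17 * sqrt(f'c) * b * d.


Vc = 0.17 * sqrt(25) * 268 * 624 / 1000
= 142.15 kN

142.15


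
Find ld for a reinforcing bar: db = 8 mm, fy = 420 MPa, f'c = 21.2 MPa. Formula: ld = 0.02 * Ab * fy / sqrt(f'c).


Ab = pi * 8^2 / 4 = 50.265 mm2
ld = 0.02 * 50.265 * 420 / sqrt(21.2)
= 91.7 mm

91.7


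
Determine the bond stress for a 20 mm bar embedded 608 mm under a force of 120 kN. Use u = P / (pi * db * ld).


u = P / (pi * db * ld)
= 120 * 1000 / (pi * 20 * 608)
= 3.141 MPa

3.141


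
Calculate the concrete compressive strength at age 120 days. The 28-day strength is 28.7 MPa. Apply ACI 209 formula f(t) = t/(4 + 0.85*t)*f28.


f(120) = 120 / (4 + 0.85 * 120) * 28.7
= 120 / 106.0 * 28.7
= 32.49 MPa

32.49


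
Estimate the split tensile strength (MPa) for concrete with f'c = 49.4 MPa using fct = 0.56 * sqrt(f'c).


fct = 0.56 * sqrt(49.4)
= 0.56 * 7.029
= 3.936 MPa

3.936


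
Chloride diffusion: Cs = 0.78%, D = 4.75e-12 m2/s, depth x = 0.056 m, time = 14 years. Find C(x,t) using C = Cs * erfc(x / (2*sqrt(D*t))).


t_seconds = 14 * 365.25 * 24 * 3600 = 441806400.0 s
arg = 0.056 / (2 * sqrt(4.75e-12 * 441806400.0))
= 0.6112
erfc(0.6112) = 0.3874
C = 0.78 * 0.3874 = 0.3022%

0.3022


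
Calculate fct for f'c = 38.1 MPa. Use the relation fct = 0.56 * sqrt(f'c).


fct = 0.56 * sqrt(38.1)
= 0.56 * 6.173
= 3.457 MPa

3.457


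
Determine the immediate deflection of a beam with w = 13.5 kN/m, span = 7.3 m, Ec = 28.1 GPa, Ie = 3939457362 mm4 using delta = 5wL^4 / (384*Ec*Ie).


Convert: L = 7.3 m = 7300 mm, Ec = 28.1 GPa = 28100 MPa
delta = 5 * 13.5 * 7300^4 / (384 * 28100 * 3939457362)
= 4.51 mm

4.51


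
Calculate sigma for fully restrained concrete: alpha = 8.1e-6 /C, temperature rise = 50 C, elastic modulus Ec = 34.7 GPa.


sigma = alpha * dT * Ec
= 8.1e-6 * 50 * 34.7 * 1000
= 14.053 MPa

14.053


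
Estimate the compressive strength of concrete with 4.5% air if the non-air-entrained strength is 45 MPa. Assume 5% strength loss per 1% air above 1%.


Strength loss = (4.5 - 1) * 5 = 17.5%
f'c = 45 * (1 - 17.5/100)
= 37.12 MPa

37.12


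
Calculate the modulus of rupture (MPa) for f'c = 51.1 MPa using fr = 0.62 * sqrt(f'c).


fr = 0.62 * sqrt(51.1)
= 4.432 MPa

4.432


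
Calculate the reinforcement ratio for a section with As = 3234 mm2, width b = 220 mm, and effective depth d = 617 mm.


rho = As / (b * d)
= 3234 / (220 * 617)
= 0.0238

0.0238


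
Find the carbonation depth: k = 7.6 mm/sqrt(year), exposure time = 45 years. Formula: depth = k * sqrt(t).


depth = k * sqrt(t)
= 7.6 * sqrt(45)
= 50.98 mm

50.98


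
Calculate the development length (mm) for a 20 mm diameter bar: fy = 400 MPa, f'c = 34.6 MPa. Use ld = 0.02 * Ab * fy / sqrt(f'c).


Ab = pi * 20^2 / 4 = 314.159 mm2
ld = 0.02 * 314.159 * 400 / sqrt(34.6)
= 427.3 mm

427.3


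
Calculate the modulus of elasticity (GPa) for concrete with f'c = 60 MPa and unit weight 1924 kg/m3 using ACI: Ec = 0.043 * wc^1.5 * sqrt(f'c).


Ec = 0.043 * 1924^1.5 * sqrt(60) / 1000
= 28.11 GPa

28.11


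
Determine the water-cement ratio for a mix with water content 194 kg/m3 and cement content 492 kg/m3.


w/c = water / cement
w/c = 194 / 492 = 0.394

0.394


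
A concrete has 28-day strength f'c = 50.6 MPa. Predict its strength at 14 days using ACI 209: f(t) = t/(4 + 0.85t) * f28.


f(14) = 14 / (4 + 0.85 * 14) * 50.6
= 14 / 15.9 * 50.6
= 44.55 MPa

44.55


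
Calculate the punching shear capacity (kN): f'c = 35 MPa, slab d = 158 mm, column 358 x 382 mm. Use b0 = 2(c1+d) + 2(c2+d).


b0 = 2*(358 + 158) + 2*(382 + 158) = 2112 mm
Vc = 0.33 * sqrt(35) * 2112 * 158 / 1000
= 651.48 kN

651.48


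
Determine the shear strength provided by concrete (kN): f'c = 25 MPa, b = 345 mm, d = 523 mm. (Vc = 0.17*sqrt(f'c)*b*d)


Vc = 0.17 * sqrt(25) * 345 * 523 / 1000
= 153.37 kN

153.37


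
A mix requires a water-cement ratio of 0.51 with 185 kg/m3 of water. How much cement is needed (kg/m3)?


Cement = water / (w/c)
= 185 / 0.51
= 362.7 kg/m3

362.7


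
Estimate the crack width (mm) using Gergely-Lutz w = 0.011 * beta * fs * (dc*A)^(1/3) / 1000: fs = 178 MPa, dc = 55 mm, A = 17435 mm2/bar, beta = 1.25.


w = 0.011 * beta * fs * (dc * A)^(1/3) / 1000
= 0.011 * 1.25 * 178 * (55 * 17435)^(1/3) / 1000
= 0.241 mm

0.241


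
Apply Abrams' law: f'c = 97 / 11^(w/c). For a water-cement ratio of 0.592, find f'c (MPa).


f'c = 97 / 11^0.592
= 97 / 4.135
= 23.46 MPa

23.46


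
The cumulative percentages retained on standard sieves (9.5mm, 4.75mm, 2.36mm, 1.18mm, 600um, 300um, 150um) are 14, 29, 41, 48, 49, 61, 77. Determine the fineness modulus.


FM = sum(cumulative % retained) / 100
= 319 / 100
= 3.19

3.19


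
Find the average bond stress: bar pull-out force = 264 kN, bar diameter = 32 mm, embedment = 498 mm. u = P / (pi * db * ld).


u = P / (pi * db * ld)
= 264 * 1000 / (pi * 32 * 498)
= 5.273 MPa

5.273


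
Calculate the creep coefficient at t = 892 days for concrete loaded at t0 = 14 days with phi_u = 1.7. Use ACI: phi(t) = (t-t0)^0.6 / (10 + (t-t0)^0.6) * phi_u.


dt = 892 - 14 = 878
phi = 878^0.6 / (10 + 878^0.6) * 1.7
= 1.451

1.451


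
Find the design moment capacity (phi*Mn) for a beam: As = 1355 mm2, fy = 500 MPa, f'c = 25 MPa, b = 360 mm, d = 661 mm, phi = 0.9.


a = As * fy / (0.85 * f'c * b)
= 1355 * 500 / (0.85 * 25 * 360)
= 88.5621 mm
Mn = As * fy * (d - a/2) / 10^6
= 417.8271 kN-m
phi*Mn = 0.9 * 417.8271 = 376.04 kN-m

376.04


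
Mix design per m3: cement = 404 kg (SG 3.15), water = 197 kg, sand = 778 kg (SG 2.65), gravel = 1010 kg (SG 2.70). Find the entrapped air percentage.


Vol cement = 404 / (3.15 * 1000) = 0.128254 m3
Vol water = 197 / 1000 = 0.197 m3
Vol sand = 778 / (2.65 * 1000) = 0.293585 m3
Vol gravel = 1010 / (2.70 * 1000) = 0.374074 m3
Total solid + water volume = 0.992913 m3
Air = (1 - 0.992913) * 100 = 0.71%

0.71


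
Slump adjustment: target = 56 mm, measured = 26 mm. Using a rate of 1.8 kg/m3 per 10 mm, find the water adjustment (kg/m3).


Difference = 56 - 26 = 30 mm
Water adjustment = 30 * 1.8 / 10 = 5.4 kg/m3

5.4


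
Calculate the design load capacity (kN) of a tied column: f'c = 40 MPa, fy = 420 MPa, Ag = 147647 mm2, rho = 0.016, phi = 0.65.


Ast = rho * Ag = 0.016 * 147647 = 2362.352 mm2
phi*Pn = 0.65 * 0.80 * (0.85 * 40 * (147647 - 2362.352) + 420 * 2362.352) / 1000
= 3084.57 kN

3084.57


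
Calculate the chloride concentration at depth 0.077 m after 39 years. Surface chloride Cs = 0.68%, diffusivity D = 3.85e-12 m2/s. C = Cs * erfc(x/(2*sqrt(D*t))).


t_seconds = 39 * 365.25 * 24 * 3600 = 1230746400.0 s
arg = 0.077 / (2 * sqrt(3.85e-12 * 1230746400.0))
= 0.5593
erfc(0.5593) = 0.429
C = 0.68 * 0.429 = 0.2917%

0.2917


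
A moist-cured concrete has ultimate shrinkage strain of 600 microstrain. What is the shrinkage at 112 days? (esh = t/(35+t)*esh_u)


esh(112) = 112 / (35 + 112) * 600
= 112 / 147 * 600
= 457.1 microstrain

457.1


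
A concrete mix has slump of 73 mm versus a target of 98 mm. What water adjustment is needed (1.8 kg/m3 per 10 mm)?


Difference = 98 - 73 = 25 mm
Water adjustment = 25 * 1.8 / 10 = 4.5 kg/m3

4.5


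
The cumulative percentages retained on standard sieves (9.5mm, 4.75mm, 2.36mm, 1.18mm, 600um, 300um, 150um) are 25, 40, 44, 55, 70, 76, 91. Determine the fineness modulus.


FM = sum(cumulative % retained) / 100
= 401 / 100
= 4.01

4.01


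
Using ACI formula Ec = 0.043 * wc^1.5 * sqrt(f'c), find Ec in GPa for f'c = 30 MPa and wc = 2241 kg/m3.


Ec = 0.043 * 2241^1.5 * sqrt(30) / 1000
= 24.99 GPa

24.99


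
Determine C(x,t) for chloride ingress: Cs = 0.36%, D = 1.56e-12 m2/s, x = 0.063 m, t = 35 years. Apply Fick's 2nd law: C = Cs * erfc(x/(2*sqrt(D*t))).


t_seconds = 35 * 365.25 * 24 * 3600 = 1104516000.0 s
arg = 0.063 / (2 * sqrt(1.56e-12 * 1104516000.0))
= 0.7589
erfc(0.7589) = 0.2832
C = 0.36 * 0.2832 = 0.1019%

0.1019


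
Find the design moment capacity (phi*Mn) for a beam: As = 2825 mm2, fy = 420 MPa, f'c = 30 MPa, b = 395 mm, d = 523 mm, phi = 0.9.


a = As * fy / (0.85 * f'c * b)
= 2825 * 420 / (0.85 * 30 * 395)
= 117.796 mm
Mn = As * fy * (d - a/2) / 10^6
= 550.657 kN-m
phi*Mn = 0.9 * 550.657 = 495.59 kN-m

495.59


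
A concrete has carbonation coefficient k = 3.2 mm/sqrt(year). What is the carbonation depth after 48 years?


depth = k * sqrt(t)
= 3.2 * sqrt(48)
= 22.17 mm

22.17


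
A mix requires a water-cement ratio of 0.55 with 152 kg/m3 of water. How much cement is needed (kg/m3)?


Cement = water / (w/c)
= 152 / 0.55
= 276.4 kg/m3

276.4


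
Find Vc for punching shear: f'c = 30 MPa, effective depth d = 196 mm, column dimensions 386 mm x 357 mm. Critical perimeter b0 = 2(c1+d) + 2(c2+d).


b0 = 2*(386 + 196) + 2*(357 + 196) = 2270 mm
Vc = 0.33 * sqrt(30) * 2270 * 196 / 1000
= 804.19 kN

804.19


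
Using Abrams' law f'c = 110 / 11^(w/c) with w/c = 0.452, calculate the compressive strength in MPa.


f'c = 110 / 11^0.452
= 110 / 2.956
= 37.21 MPa

37.21


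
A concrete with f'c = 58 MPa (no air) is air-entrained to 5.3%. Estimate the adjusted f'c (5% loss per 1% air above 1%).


Strength loss = (5.3 - 1) * 5 = 21.5%
f'c = 58 * (1 - 21.5/100)
= 45.53 MPa

45.53


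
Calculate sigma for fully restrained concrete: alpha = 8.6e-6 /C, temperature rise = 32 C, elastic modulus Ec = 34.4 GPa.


sigma = alpha * dT * Ec
= 8.6e-6 * 32 * 34.4 * 1000
= 9.467 MPa

9.467


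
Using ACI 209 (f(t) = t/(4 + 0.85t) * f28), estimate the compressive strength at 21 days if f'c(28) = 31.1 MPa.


f(21) = 21 / (4 + 0.85 * 21) * 31.1
= 21 / 21.85 * 31.1
= 29.89 MPa

29.89


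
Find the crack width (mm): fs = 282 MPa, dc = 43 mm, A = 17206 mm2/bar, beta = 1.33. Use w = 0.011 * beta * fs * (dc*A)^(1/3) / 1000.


w = 0.011 * beta * fs * (dc * A)^(1/3) / 1000
= 0.011 * 1.33 * 282 * (43 * 17206)^(1/3) / 1000
= 0.373 mm

0.373


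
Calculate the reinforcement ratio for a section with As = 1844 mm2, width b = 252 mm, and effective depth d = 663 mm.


rho = As / (b * d)
= 1844 / (252 * 663)
= 0.011

0.011


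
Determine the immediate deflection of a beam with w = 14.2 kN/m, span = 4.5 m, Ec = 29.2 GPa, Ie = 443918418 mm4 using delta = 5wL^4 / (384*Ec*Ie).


Convert: L = 4.5 m = 4500 mm, Ec = 29.2 GPa = 29200 MPa
delta = 5 * 14.2 * 4500^4 / (384 * 29200 * 443918418)
= 5.85 mm

5.85


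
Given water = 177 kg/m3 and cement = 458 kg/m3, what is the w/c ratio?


w/c = water / cement
w/c = 177 / 458 = 0.386

0.386


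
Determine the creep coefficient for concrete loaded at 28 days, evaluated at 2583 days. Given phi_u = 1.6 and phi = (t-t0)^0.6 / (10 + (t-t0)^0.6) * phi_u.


dt = 2583 - 28 = 2555
phi = 2555^0.6 / (10 + 2555^0.6) * 1.6
= 1.468

1.468


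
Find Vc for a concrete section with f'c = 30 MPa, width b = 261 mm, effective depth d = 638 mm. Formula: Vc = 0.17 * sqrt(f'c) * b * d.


Vc = 0.17 * sqrt(30) * 261 * 638 / 1000
= 155.05 kN

155.05


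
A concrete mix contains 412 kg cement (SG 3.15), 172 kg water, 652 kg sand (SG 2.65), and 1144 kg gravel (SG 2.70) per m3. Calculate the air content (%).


Vol cement = 412 / (3.15 * 1000) = 0.130794 m3
Vol water = 172 / 1000 = 0.172 m3
Vol sand = 652 / (2.65 * 1000) = 0.246038 m3
Vol gravel = 1144 / (2.70 * 1000) = 0.423704 m3
Total solid + water volume = 0.972535 m3
Air = (1 - 0.972535) * 100 = 2.75%

2.75


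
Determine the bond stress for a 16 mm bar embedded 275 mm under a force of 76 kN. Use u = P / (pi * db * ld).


u = P / (pi * db * ld)
= 76 * 1000 / (pi * 16 * 275)
= 5.498 MPa

5.498


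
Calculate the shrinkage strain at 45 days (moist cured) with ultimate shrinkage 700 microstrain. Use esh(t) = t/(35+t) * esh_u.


esh(45) = 45 / (35 + 45) * 700
= 45 / 80 * 700
= 393.8 microstrain

393.8


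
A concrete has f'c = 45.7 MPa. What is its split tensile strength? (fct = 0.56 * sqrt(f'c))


fct = 0.56 * sqrt(45.7)
= 0.56 * 6.76
= 3.786 MPa

3.786


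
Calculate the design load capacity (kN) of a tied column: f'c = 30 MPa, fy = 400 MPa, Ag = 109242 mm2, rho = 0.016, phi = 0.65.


Ast = rho * Ag = 0.016 * 109242 = 1747.872 mm2
phi*Pn = 0.65 * 0.80 * (0.85 * 30 * (109242 - 1747.872) + 400 * 1747.872) / 1000
= 1788.93 kN

1788.93


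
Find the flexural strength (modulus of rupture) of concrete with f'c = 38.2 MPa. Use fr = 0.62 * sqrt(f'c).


fr = 0.62 * sqrt(38.2)
= 3.832 MPa

3.832


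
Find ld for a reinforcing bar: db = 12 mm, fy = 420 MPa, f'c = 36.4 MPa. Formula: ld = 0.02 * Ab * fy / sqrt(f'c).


Ab = pi * 12^2 / 4 = 113.097 mm2
ld = 0.02 * 113.097 * 420 / sqrt(36.4)
= 157.5 mm

157.5


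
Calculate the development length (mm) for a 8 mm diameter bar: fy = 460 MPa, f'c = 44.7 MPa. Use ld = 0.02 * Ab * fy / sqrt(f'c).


Ab = pi * 8^2 / 4 = 50.265 mm2
ld = 0.02 * 50.265 * 460 / sqrt(44.7)
= 69.2 mm

69.2


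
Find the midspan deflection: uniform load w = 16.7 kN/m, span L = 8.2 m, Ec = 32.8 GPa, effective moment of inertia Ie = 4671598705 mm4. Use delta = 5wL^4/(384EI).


Convert: L = 8.2 m = 8200 mm, Ec = 32.8 GPa = 32800 MPa
delta = 5 * 16.7 * 8200^4 / (384 * 32800 * 4671598705)
= 6.42 mm

6.42


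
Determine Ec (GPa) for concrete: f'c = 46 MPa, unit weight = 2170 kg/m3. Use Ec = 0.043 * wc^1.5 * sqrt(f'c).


Ec = 0.043 * 2170^1.5 * sqrt(46) / 1000
= 29.48 GPa

29.48


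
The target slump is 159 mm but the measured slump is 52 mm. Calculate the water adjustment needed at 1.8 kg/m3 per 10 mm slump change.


Difference = 159 - 52 = 107 mm
Water adjustment = 107 * 1.8 / 10 = 19.3 kg/m3

19.3


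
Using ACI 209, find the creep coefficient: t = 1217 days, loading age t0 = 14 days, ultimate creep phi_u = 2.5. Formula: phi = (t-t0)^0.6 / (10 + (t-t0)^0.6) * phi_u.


dt = 1217 - 14 = 1203
phi = 1203^0.6 / (10 + 1203^0.6) * 2.5
= 2.189

2.189


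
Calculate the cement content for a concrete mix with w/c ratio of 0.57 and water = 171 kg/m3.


Cement = water / (w/c)
= 171 / 0.57
= 300.0 kg/m3

300.0


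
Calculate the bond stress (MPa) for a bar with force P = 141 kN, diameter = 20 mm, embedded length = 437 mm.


u = P / (pi * db * ld)
= 141 * 1000 / (pi * 20 * 437)
= 5.135 MPa

5.135


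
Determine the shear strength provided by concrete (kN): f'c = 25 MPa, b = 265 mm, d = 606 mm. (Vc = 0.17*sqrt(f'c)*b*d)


Vc = 0.17 * sqrt(25) * 265 * 606 / 1000
= 136.5 kN

136.5


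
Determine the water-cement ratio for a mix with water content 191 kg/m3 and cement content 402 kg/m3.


w/c = water / cement
w/c = 191 / 402 = 0.475

0.475


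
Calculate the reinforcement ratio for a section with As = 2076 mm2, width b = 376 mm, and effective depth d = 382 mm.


rho = As / (b * d)
= 2076 / (376 * 382)
= 0.0145

0.0145


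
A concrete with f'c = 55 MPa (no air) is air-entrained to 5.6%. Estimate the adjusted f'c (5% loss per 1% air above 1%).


Strength loss = (5.6 - 1) * 5 = 23.0%
f'c = 55 * (1 - 23.0/100)
= 42.35 MPa

42.35


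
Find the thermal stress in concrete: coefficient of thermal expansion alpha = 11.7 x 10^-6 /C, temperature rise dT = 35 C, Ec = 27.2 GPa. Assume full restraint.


sigma = alpha * dT * Ec
= 11.7e-6 * 35 * 27.2 * 1000
= 11.138 MPa

11.138


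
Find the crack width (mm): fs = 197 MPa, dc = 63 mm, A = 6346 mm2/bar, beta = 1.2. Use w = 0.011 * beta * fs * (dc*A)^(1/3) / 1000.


w = 0.011 * beta * fs * (dc * A)^(1/3) / 1000
= 0.011 * 1.2 * 197 * (63 * 6346)^(1/3) / 1000
= 0.192 mm

0.192


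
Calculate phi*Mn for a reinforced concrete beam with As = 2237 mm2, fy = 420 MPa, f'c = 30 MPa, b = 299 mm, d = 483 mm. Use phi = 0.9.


a = As * fy / (0.85 * f'c * b)
= 2237 * 420 / (0.85 * 30 * 299)
= 123.2264 mm
Mn = As * fy * (d - a/2) / 10^6
= 395.9097 kN-m
phi*Mn = 0.9 * 395.9097 = 356.32 kN-m

356.32


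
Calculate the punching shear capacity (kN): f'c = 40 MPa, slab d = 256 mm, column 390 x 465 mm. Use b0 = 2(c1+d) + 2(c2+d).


b0 = 2*(390 + 256) + 2*(465 + 256) = 2734 mm
Vc = 0.33 * sqrt(40) * 2734 * 256 / 1000
= 1460.77 kN

1460.77


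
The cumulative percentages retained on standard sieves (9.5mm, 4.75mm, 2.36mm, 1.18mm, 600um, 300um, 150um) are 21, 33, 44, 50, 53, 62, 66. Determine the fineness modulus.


FM = sum(cumulative % retained) / 100
= 329 / 100
= 3.29

3.29


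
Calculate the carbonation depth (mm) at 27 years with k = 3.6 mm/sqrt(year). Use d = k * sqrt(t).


depth = k * sqrt(t)
= 3.6 * sqrt(27)
= 18.71 mm

18.71


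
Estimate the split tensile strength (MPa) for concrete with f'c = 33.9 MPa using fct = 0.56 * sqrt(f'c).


fct = 0.56 * sqrt(33.9)
= 0.56 * 5.822
= 3.261 MPa

3.261


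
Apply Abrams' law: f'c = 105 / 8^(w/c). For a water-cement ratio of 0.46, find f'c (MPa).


f'c = 105 / 8^0.46
= 105 / 2.603
= 40.34 MPa

40.34


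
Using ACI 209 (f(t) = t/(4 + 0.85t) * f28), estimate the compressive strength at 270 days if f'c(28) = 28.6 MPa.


f(270) = 270 / (4 + 0.85 * 270) * 28.6
= 270 / 233.5 * 28.6
= 33.07 MPa

33.07


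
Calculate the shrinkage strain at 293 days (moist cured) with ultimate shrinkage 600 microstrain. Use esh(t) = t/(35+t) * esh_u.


esh(293) = 293 / (35 + 293) * 600
= 293 / 328 * 600
= 536.0 microstrain

536.0


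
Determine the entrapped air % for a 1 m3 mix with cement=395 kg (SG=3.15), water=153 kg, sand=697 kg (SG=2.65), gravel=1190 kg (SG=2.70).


Vol cement = 395 / (3.15 * 1000) = 0.125397 m3
Vol water = 153 / 1000 = 0.153 m3
Vol sand = 697 / (2.65 * 1000) = 0.263019 m3
Vol gravel = 1190 / (2.70 * 1000) = 0.440741 m3
Total solid + water volume = 0.982156 m3
Air = (1 - 0.982156) * 100 = 1.78%

1.78


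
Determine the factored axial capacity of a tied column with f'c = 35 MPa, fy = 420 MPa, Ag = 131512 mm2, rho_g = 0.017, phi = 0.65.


Ast = rho * Ag = 0.017 * 131512 = 2235.704 mm2
phi*Pn = 0.65 * 0.80 * (0.85 * 35 * (131512 - 2235.704) + 420 * 2235.704) / 1000
= 2488.18 kN

2488.18
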